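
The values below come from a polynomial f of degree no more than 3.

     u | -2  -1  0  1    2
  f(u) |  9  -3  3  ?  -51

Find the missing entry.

-3

On equispaced nodes a degree-3 polynomial has vanishing fourth forward difference, so
  f(-2) - 4·f(-1) + 6·f(0) - 4·f(1) + f(2) = 0.
Substituting the known values and solving for f(1):
  -4·f(1) = 12
  f(1) = -3.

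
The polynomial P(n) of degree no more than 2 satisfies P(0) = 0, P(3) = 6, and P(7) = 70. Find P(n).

P(n) = 2n^2 - 4n

Using the Lagrange interpolation formula with nodes 0, 3, 7:
  L_0(n) = (n - 3)(n - 7) / 21
  L_1(n) = n(n - 7) / -12
  L_2(n) = n(n - 3) / 28
Then P(n) = 0·L_0(n) + 6·L_1(n) + 70·L_2(n).
Expanding and collecting terms gives P(n) = 2n^2 - 4n.
Check: P(7) = 70. ✓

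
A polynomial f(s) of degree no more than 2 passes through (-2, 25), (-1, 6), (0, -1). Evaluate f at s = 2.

Forward differences of the values at s = -2, -1, 0:
  f  : 25  6  -1
  Δ  : -19  -7
  Δ^2: 12
The second differences are constant, confirming degree 2.
Interpolating (Newton forward form) and evaluating at s = 2 gives f(2) = 21.

21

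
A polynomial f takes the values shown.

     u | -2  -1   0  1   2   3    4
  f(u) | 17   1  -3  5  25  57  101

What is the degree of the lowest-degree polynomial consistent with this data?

2

Forward differences of the values at u = -2, -1, 0, 1, 2, 3, 4:
  f  : 17  1  -3  5  25  57  101
  Δ  : -16  -4  8  20  32  44
  Δ^2: 12  12  12  12  12
  Δ^3: 0  0  0  0
  Δ^4: 0  0  0
  Δ^5: 0  0
  Δ^6: 0
The second differences are constant (12) and nonzero, while all higher differences vanish, so the minimal degree is 2.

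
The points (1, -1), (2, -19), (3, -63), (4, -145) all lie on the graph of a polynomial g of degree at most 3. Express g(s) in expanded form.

Using the Lagrange interpolation formula with nodes 1, 2, 3, 4:
  L_0(s) = (s - 2)(s - 3)(s - 4) / -6
  L_1(s) = (s - 1)(s - 3)(s - 4) / 2
  L_2(s) = (s - 1)(s - 2)(s - 4) / -2
  L_3(s) = (s - 1)(s - 2)(s - 3) / 6
Then g(s) = -1·L_0(s) - 19·L_1(s) - 63·L_2(s) - 145·L_3(s).
Expanding and collecting terms gives g(s) = -2s^3 - s^2 - s + 3.
Check: g(2) = -19. ✓

g(s) = -2s^3 - s^2 - s + 3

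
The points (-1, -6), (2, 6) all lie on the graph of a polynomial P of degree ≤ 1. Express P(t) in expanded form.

Using the Lagrange interpolation formula with nodes -1, 2:
  L_0(t) = (t - 2) / -3
  L_1(t) = (t + 1) / 3
Then P(t) = -6·L_0(t) + 6·L_1(t).
Expanding and collecting terms gives P(t) = 4t - 2.
Check: P(2) = 6. ✓

P(t) = 4t - 2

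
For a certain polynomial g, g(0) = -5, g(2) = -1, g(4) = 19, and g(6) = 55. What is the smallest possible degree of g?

Forward differences of the values at u = 0, 2, 4, 6:
  g  : -5  -1  19  55
  Δ  : 4  20  36
  Δ^2: 16  16
  Δ^3: 0
The second differences are constant (16) and nonzero, while all higher differences vanish, so the minimal degree is 2.

2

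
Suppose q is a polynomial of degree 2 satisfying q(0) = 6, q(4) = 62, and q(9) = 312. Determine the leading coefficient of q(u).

Write q(u) = au^2 + bu + c. Substituting each data point gives a linear system:
  c = 6
  16a + 4b + c = 62
  81a + 9b + c = 312
Solving the system yields a = 4, b = -2, c = 6.
So q(u) = 4u^2 - 2u + 6.
The leading coefficient is 4.

4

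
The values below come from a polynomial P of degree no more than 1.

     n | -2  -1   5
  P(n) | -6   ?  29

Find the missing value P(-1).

The 2 known points determine the degree-1 polynomial uniquely.
Write P(n) = an + b. Substituting each data point gives a linear system:
  -2a + b = -6
  5a + b = 29
Solving the system yields a = 5, b = 4.
So P(n) = 5n + 4.
Then P(-1) = -1.

-1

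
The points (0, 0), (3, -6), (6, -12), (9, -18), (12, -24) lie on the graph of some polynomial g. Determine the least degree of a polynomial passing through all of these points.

Forward differences of the values at n = 0, 3, 6, 9, 12:
  g  : 0  -6  -12  -18  -24
  Δ  : -6  -6  -6  -6
  Δ^2: 0  0  0
  Δ^3: 0  0
  Δ^4: 0
The first differences are constant (-6) and nonzero, while all higher differences vanish, so the minimal degree is 1.

1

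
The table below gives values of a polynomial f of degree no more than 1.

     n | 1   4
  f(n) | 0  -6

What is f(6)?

Using the Lagrange interpolation formula with nodes 1, 4:
  L_0(n) = (n - 4) / -3
  L_1(n) = (n - 1) / 3
Then f(n) = 0·L_0(n) - 6·L_1(n).
Expanding and collecting terms gives f(n) = -2n + 2.
Evaluating at n = 6: f(6) = -10.

-10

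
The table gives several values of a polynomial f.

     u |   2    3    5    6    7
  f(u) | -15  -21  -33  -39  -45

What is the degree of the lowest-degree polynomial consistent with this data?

Divided differences on the nodes 2, 3, 5, 6, 7:
  order 0: -15  -21  -33  -39  -45
  order 1: -6  -6  -6  -6
  order 2: 0  0  0
  order 3: 0  0
  order 4: 0
The order-1 divided differences are all -6 (nonzero) and every higher order vanishes, so the data lies on a polynomial of degree exactly 1.

1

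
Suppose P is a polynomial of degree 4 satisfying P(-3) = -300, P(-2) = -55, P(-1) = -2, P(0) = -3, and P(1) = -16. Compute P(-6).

-5007

Forward differences of the values at x = -3, -2, -1, 0, 1:
  P  : -300  -55  -2  -3  -16
  Δ  : 245  53  -1  -13
  Δ^2: -192  -54  -12
  Δ^3: 138  42
  Δ^4: -96
The fourth differences are constant, confirming degree 4.
Interpolating (Newton forward form) and evaluating at x = -6 gives P(-6) = -5007.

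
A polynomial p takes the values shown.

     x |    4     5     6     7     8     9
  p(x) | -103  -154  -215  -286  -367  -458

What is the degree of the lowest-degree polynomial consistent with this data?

2

Forward differences of the values at x = 4, 5, 6, 7, 8, 9:
  p  : -103  -154  -215  -286  -367  -458
  Δ  : -51  -61  -71  -81  -91
  Δ^2: -10  -10  -10  -10
  Δ^3: 0  0  0
  Δ^4: 0  0
  Δ^5: 0
The second differences are constant (-10) and nonzero, while all higher differences vanish, so the minimal degree is 2.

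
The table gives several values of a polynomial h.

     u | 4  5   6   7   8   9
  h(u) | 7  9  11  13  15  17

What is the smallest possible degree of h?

Forward differences of the values at u = 4, 5, 6, 7, 8, 9:
  h  : 7  9  11  13  15  17
  Δ  : 2  2  2  2  2
  Δ^2: 0  0  0  0
  Δ^3: 0  0  0
  Δ^4: 0  0
  Δ^5: 0
The first differences are constant (2) and nonzero, while all higher differences vanish, so the minimal degree is 1.

1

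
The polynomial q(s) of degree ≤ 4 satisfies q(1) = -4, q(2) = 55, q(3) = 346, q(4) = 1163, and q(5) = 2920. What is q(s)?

Write q(s) = as^4 + bs^3 + cs^2 + ds + e. Substituting each data point gives a linear system:
  a + b + c + d + e = -4
  16a + 8b + 4c + 2d + e = 55
  81a + 27b + 9c + 3d + e = 346
  256a + 64b + 16c + 4d + e = 1163
  625a + 125b + 25c + 5d + e = 2920
Solving the system yields a = 5, b = -1, c = -3, d = 0, e = -5.
So q(s) = 5s⁴ - s³ - 3s² - 5.
Check: q(4) = 1163. ✓

q(s) = 5s^4 - s^3 - 3s^2 - 5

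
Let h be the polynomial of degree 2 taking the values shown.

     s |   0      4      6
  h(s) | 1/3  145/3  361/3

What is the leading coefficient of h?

4

Write h(s) = as^2 + bs + c. Substituting each data point gives a linear system:
  c = 1/3
  16a + 4b + c = 145/3
  36a + 6b + c = 361/3
Solving the system yields a = 4, b = -4, c = 1/3.
So h(s) = 4s^2 - 4s + 1/3.
The leading coefficient is 4.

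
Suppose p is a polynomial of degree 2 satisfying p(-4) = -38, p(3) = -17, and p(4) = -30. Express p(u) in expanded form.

Using the Lagrange interpolation formula with nodes -4, 3, 4:
  L_0(u) = (u - 3)(u - 4) / 56
  L_1(u) = (u + 4)(u - 4) / -7
  L_2(u) = (u + 4)(u - 3) / 8
Then p(u) = -38·L_0(u) - 17·L_1(u) - 30·L_2(u).
Expanding and collecting terms gives p(u) = -2u^2 + u - 2.
Check: p(-4) = -38. ✓

p(u) = -2u^2 + u - 2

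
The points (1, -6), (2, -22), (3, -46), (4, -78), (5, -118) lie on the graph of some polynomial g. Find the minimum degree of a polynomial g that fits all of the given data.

2

Forward differences of the values at t = 1, 2, 3, 4, 5:
  g  : -6  -22  -46  -78  -118
  Δ  : -16  -24  -32  -40
  Δ^2: -8  -8  -8
  Δ^3: 0  0
  Δ^4: 0
The second differences are constant (-8) and nonzero, while all higher differences vanish, so the minimal degree is 2.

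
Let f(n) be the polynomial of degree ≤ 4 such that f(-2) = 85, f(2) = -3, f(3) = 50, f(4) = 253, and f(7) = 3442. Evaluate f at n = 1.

Using the Lagrange interpolation formula with nodes -2, 2, 3, 4, 7:
  L_0(n) = (n - 2)(n - 3)(n - 4)(n - 7) / 1080
  L_1(n) = (n + 2)(n - 3)(n - 4)(n - 7) / -40
  L_2(n) = (n + 2)(n - 2)(n - 4)(n - 7) / 20
  L_3(n) = (n + 2)(n - 2)(n - 3)(n - 7) / -36
  L_4(n) = (n + 2)(n - 2)(n - 3)(n - 4) / 540
Then f(n) = 85·L_0(n) - 3·L_1(n) + 50·L_2(n) + 253·L_3(n) + 3442·L_4(n).
Expanding and collecting terms gives f(n) = 2n^4 - 4n^3 + n^2 - 6n + 5.
Evaluating at n = 1: f(1) = -2.

-2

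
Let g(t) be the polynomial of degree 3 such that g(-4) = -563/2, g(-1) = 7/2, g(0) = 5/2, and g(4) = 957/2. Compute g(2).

Using the Lagrange interpolation formula with nodes -4, -1, 0, 4:
  L_0(t) = (t + 1)t(t - 4) / -96
  L_1(t) = (t + 4)t(t - 4) / 15
  L_2(t) = (t + 4)(t + 1)(t - 4) / -16
  L_3(t) = (t + 4)(t + 1)t / 160
Then g(t) = -563/2·L_0(t) + 7/2·L_1(t) + 5/2·L_2(t) + 957/2·L_3(t).
Expanding and collecting terms gives g(t) = 6t³ + 6t² - t + 5/2.
Evaluating at t = 2: g(2) = 145/2.

145/2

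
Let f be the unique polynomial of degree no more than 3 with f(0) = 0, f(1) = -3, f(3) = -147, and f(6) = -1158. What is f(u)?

Using the Lagrange interpolation formula with nodes 0, 1, 3, 6:
  L_0(u) = (u - 1)(u - 3)(u - 6) / -18
  L_1(u) = u(u - 3)(u - 6) / 10
  L_2(u) = u(u - 1)(u - 6) / -18
  L_3(u) = u(u - 1)(u - 3) / 90
Then f(u) = 0·L_0(u) - 3·L_1(u) - 147·L_2(u) - 1158·L_3(u).
Expanding and collecting terms gives f(u) = -5u^3 - 3u^2 + 5u.
Check: f(0) = 0. ✓

f(u) = -5u^3 - 3u^2 + 5u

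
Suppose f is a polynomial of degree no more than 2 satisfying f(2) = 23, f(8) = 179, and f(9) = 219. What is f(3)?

39

Using the Lagrange interpolation formula with nodes 2, 8, 9:
  L_0(t) = (t - 8)(t - 9) / 42
  L_1(t) = (t - 2)(t - 9) / -6
  L_2(t) = (t - 2)(t - 8) / 7
Then f(t) = 23·L_0(t) + 179·L_1(t) + 219·L_2(t).
Expanding and collecting terms gives f(t) = 2t^2 + 6t + 3.
Evaluating at t = 3: f(3) = 39.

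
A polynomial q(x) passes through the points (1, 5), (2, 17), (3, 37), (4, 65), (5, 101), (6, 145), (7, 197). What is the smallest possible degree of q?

2

Forward differences of the values at x = 1, 2, 3, 4, 5, 6, 7:
  q  : 5  17  37  65  101  145  197
  Δ  : 12  20  28  36  44  52
  Δ^2: 8  8  8  8  8
  Δ^3: 0  0  0  0
  Δ^4: 0  0  0
  Δ^5: 0  0
  Δ^6: 0
The second differences are constant (8) and nonzero, while all higher differences vanish, so the minimal degree is 2.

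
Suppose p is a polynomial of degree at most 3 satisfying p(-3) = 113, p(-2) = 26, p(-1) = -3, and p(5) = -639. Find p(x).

p(x) = -5x^3 - x^2 + 3x - 4

Write p(x) = ax^3 + bx^2 + cx + d. Substituting each data point gives a linear system:
  -27a + 9b - 3c + d = 113
  -8a + 4b - 2c + d = 26
  -a + b - c + d = -3
  125a + 25b + 5c + d = -639
Solving the system yields a = -5, b = -1, c = 3, d = -4.
So p(x) = -5x^3 - x^2 + 3x - 4.
Check: p(-1) = -3. ✓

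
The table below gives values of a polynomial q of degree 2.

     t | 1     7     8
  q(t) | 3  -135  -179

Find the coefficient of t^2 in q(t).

-3

Write q(t) = at^2 + bt + c. Substituting each data point gives a linear system:
  a + b + c = 3
  49a + 7b + c = -135
  64a + 8b + c = -179
Solving the system yields a = -3, b = 1, c = 5.
So q(t) = -3t² + t + 5.
The leading coefficient is -3.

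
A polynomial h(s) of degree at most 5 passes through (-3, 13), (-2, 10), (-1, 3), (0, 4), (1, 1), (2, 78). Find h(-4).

-144

Write h(s) = as^5 + bs^4 + cs^3 + ds^2 + es + k. Substituting each data point gives a linear system:
  -243a + 81b - 27c + 9d - 3e + k = 13
  -32a + 16b - 8c + 4d - 2e + k = 10
  -a + b - c + d - e + k = 3
  k = 4
  a + b + c + d + e + k = 1
  32a + 16b + 8c + 4d + 2e + k = 78
Solving the system yields a = 1, b = 4, c = 1, d = -6, e = -3, k = 4.
So h(s) = s^5 + 4s^4 + s^3 - 6s^2 - 3s + 4.
Then h(-4) = -144.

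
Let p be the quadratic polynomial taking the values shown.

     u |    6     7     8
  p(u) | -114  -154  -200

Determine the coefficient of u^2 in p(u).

-3

Write p(u) = au^2 + bu + c. Substituting each data point gives a linear system:
  36a + 6b + c = -114
  49a + 7b + c = -154
  64a + 8b + c = -200
Solving the system yields a = -3, b = -1, c = 0.
So p(u) = -3u^2 - u.
The leading coefficient is -3.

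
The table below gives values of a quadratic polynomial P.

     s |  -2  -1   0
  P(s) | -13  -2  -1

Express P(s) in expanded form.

Write P(s) = as^2 + bs + c. Substituting each data point gives a linear system:
  4a - 2b + c = -13
  a - b + c = -2
  c = -1
Solving the system yields a = -5, b = -4, c = -1.
So P(s) = -5s^2 - 4s - 1.
Check: P(-1) = -2. ✓

P(s) = -5s^2 - 4s - 1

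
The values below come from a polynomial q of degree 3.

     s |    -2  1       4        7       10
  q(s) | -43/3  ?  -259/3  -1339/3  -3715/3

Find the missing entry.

11/3

The 4 known points determine the degree-3 polynomial uniquely.
Write q(s) = as^3 + bs^2 + cs + d. Substituting each data point gives a linear system:
  -8a + 4b - 2c + d = -43/3
  64a + 16b + 4c + d = -259/3
  343a + 49b + 7c + d = -1339/3
  1000a + 100b + 10c + d = -3715/3
Solving the system yields a = -1, b = -3, c = 6, d = 5/3.
So q(s) = -s^3 - 3s^2 + 6s + 5/3.
Then q(1) = 11/3.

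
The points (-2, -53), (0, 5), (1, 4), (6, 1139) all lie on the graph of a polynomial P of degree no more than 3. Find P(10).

Using the Lagrange interpolation formula with nodes -2, 0, 1, 6:
  L_0(n) = n(n - 1)(n - 6) / -48
  L_1(n) = (n + 2)(n - 1)(n - 6) / 12
  L_2(n) = (n + 2)n(n - 6) / -15
  L_3(n) = (n + 2)n(n - 1) / 240
Then P(n) = -53·L_0(n) + 5·L_1(n) + 4·L_2(n) + 1139·L_3(n).
Expanding and collecting terms gives P(n) = 6n^3 - 4n^2 - 3n + 5.
Evaluating at n = 10: P(10) = 5575.

5575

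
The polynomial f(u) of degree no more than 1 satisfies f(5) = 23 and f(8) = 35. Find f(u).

f(u) = 4u + 3

Write f(u) = au + b. Substituting each data point gives a linear system:
  5a + b = 23
  8a + b = 35
Solving the system yields a = 4, b = 3.
So f(u) = 4u + 3.
Check: f(8) = 35. ✓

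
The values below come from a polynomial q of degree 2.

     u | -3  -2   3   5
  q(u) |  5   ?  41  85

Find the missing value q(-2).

The 3 known points determine the degree-2 polynomial uniquely.
Write q(u) = au^2 + bu + c. Substituting each data point gives a linear system:
  9a - 3b + c = 5
  9a + 3b + c = 41
  25a + 5b + c = 85
Solving the system yields a = 2, b = 6, c = 5.
So q(u) = 2u^2 + 6u + 5.
Then q(-2) = 1.

1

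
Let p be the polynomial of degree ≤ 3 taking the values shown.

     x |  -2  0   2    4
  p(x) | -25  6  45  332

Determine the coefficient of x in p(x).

-5/2

Write p(x) = ax^3 + bx^2 + cx + d. Substituting each data point gives a linear system:
  -8a + 4b - 2c + d = -25
  d = 6
  8a + 4b + 2c + d = 45
  64a + 16b + 4c + d = 332
Solving the system yields a = 5, b = 1, c = -5/2, d = 6.
So p(x) = 5x^3 + x^2 - (5/2)x + 6.
The coefficient of x is -5/2.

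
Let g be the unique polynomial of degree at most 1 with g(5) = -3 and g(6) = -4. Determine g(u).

g(u) = -u + 2

Write g(u) = au + b. Substituting each data point gives a linear system:
  5a + b = -3
  6a + b = -4
Solving the system yields a = -1, b = 2.
So g(u) = -u + 2.
Check: g(6) = -4. ✓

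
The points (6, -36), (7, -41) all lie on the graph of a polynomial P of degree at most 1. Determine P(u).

Write P(u) = au + b. Substituting each data point gives a linear system:
  6a + b = -36
  7a + b = -41
Solving the system yields a = -5, b = -6.
So P(u) = -5u - 6.
Check: P(7) = -41. ✓

P(u) = -5u - 6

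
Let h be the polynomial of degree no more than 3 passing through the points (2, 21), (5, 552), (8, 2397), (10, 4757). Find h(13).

Write h(t) = at^3 + bt^2 + ct + d. Substituting each data point gives a linear system:
  8a + 4b + 2c + d = 21
  125a + 25b + 5c + d = 552
  512a + 64b + 8c + d = 2397
  1000a + 100b + 10c + d = 4757
Solving the system yields a = 5, b = -2, c = -4, d = -3.
So h(t) = 5t^3 - 2t^2 - 4t - 3.
Then h(13) = 10592.

10592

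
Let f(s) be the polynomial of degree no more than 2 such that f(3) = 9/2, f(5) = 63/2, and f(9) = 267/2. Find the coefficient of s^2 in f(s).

Write f(s) = as^2 + bs + c. Substituting each data point gives a linear system:
  9a + 3b + c = 9/2
  25a + 5b + c = 63/2
  81a + 9b + c = 267/2
Solving the system yields a = 2, b = -5/2, c = -6.
So f(s) = 2s² - (5/2)s - 6.
The leading coefficient is 2.

2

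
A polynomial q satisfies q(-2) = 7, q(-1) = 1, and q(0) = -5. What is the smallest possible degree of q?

1

Forward differences of the values at x = -2, -1, 0:
  q  : 7  1  -5
  Δ  : -6  -6
  Δ^2: 0
The first differences are constant (-6) and nonzero, while all higher differences vanish, so the minimal degree is 1.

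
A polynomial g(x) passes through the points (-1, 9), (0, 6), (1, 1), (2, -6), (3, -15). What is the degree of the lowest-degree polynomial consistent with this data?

Forward differences of the values at x = -1, 0, 1, 2, 3:
  g  : 9  6  1  -6  -15
  Δ  : -3  -5  -7  -9
  Δ^2: -2  -2  -2
  Δ^3: 0  0
  Δ^4: 0
The second differences are constant (-2) and nonzero, while all higher differences vanish, so the minimal degree is 2.

2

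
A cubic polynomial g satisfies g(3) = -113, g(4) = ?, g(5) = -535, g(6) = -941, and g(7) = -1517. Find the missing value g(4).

On equispaced nodes a degree-3 polynomial has vanishing fourth forward difference, so
  g(3) - 4·g(4) + 6·g(5) - 4·g(6) + g(7) = 0.
Substituting the known values and solving for g(4):
  -4·g(4) = 1076
  g(4) = -269.

-269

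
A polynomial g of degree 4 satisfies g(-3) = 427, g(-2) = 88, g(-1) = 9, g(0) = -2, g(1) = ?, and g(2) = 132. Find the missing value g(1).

On equispaced nodes a degree-4 polynomial has vanishing fifth forward difference, so
  - g(-3) + 5·g(-2) - 10·g(-1) + 10·g(0) - 5·g(1) + g(2) = 0.
Substituting the known values and solving for g(1):
  -5·g(1) = -35
  g(1) = 7.

7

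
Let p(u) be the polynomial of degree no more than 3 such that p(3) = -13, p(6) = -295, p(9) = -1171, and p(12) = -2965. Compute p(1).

5

Forward differences of the values at u = 3, 6, 9, 12:
  p  : -13  -295  -1171  -2965
  Δ  : -282  -876  -1794
  Δ^2: -594  -918
  Δ^3: -324
The third differences are constant, confirming degree 3.
Interpolating (Newton forward form) and evaluating at u = 1 gives p(1) = 5.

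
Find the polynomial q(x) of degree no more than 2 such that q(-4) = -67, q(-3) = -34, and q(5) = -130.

q(x) = -5x^2 - 2x + 5

Using the Lagrange interpolation formula with nodes -4, -3, 5:
  L_0(x) = (x + 3)(x - 5) / 9
  L_1(x) = (x + 4)(x - 5) / -8
  L_2(x) = (x + 4)(x + 3) / 72
Then q(x) = -67·L_0(x) - 34·L_1(x) - 130·L_2(x).
Expanding and collecting terms gives q(x) = -5x^2 - 2x + 5.
Check: q(5) = -130. ✓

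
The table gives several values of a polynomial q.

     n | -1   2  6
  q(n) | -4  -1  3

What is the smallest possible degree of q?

1

Divided differences on the nodes -1, 2, 6:
  order 0: -4  -1  3
  order 1: 1  1
  order 2: 0
The order-1 divided differences are all 1 (nonzero) and every higher order vanishes, so the data lies on a polynomial of degree exactly 1.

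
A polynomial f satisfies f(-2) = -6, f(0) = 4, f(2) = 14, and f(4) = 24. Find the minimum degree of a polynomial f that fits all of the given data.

Forward differences of the values at t = -2, 0, 2, 4:
  f  : -6  4  14  24
  Δ  : 10  10  10
  Δ^2: 0  0
  Δ^3: 0
The first differences are constant (10) and nonzero, while all higher differences vanish, so the minimal degree is 1.

1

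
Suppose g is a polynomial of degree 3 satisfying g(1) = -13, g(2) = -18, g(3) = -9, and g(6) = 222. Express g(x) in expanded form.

Write g(x) = ax^3 + bx^2 + cx + d. Substituting each data point gives a linear system:
  a + b + c + d = -13
  8a + 4b + 2c + d = -18
  27a + 9b + 3c + d = -9
  216a + 36b + 6c + d = 222
Solving the system yields a = 2, b = -5, c = -4, d = -6.
So g(x) = 2x³ - 5x² - 4x - 6.
Check: g(3) = -9. ✓

g(x) = 2x^3 - 5x^2 - 4x - 6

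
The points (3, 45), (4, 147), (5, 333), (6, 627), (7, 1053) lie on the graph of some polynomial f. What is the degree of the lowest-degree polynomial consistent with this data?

3

Forward differences of the values at s = 3, 4, 5, 6, 7:
  f  : 45  147  333  627  1053
  Δ  : 102  186  294  426
  Δ^2: 84  108  132
  Δ^3: 24  24
  Δ^4: 0
The third differences are constant (24) and nonzero, while all higher differences vanish, so the minimal degree is 3.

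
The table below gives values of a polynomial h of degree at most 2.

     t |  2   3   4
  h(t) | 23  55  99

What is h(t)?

Using the Lagrange interpolation formula with nodes 2, 3, 4:
  L_0(t) = (t - 3)(t - 4) / 2
  L_1(t) = (t - 2)(t - 4) / -1
  L_2(t) = (t - 2)(t - 3) / 2
Then h(t) = 23·L_0(t) + 55·L_1(t) + 99·L_2(t).
Expanding and collecting terms gives h(t) = 6t^2 + 2t - 5.
Check: h(3) = 55. ✓

h(t) = 6t^2 + 2t - 5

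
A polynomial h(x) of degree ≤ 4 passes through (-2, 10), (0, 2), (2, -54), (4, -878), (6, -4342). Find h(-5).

-1328

Using the Lagrange interpolation formula with nodes -2, 0, 2, 4, 6:
  L_0(x) = x(x - 2)(x - 4)(x - 6) / 384
  L_1(x) = (x + 2)(x - 2)(x - 4)(x - 6) / -96
  L_2(x) = (x + 2)x(x - 4)(x - 6) / 64
  L_3(x) = (x + 2)x(x - 2)(x - 6) / -96
  L_4(x) = (x + 2)x(x - 2)(x - 4) / 384
Then h(x) = 10·L_0(x) + 2·L_1(x) - 54·L_2(x) - 878·L_3(x) - 4342·L_4(x).
Expanding and collecting terms gives h(x) = -3x^4 - 3x^3 + 6x^2 - 4x + 2.
Evaluating at x = -5: h(-5) = -1328.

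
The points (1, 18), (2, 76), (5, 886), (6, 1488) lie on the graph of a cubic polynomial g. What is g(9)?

4794

Write g(u) = au^3 + bu^2 + cu + d. Substituting each data point gives a linear system:
  a + b + c + d = 18
  8a + 4b + 2c + d = 76
  125a + 25b + 5c + d = 886
  216a + 36b + 6c + d = 1488
Solving the system yields a = 6, b = 5, c = 1, d = 6.
So g(u) = 6u^3 + 5u^2 + u + 6.
Then g(9) = 4794.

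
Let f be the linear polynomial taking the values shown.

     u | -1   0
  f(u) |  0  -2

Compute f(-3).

Write f(u) = au + b. Substituting each data point gives a linear system:
  -a + b = 0
  b = -2
Solving the system yields a = -2, b = -2.
So f(u) = -2u - 2.
Then f(-3) = 4.

4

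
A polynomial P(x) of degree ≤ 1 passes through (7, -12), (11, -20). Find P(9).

Using the Lagrange interpolation formula with nodes 7, 11:
  L_0(x) = (x - 11) / -4
  L_1(x) = (x - 7) / 4
Then P(x) = -12·L_0(x) - 20·L_1(x).
Expanding and collecting terms gives P(x) = -2x + 2.
Evaluating at x = 9: P(9) = -16.

-16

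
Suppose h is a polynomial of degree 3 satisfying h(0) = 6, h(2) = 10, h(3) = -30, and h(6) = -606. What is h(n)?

Write h(n) = an^3 + bn^2 + cn + d. Substituting each data point gives a linear system:
  d = 6
  8a + 4b + 2c + d = 10
  27a + 9b + 3c + d = -30
  216a + 36b + 6c + d = -606
Solving the system yields a = -4, b = 6, c = 6, d = 6.
So h(n) = -4n^3 + 6n^2 + 6n + 6.
Check: h(3) = -30. ✓

h(n) = -4n^3 + 6n^2 + 6n + 6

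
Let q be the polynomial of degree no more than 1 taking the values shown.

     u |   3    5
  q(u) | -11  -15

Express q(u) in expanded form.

Using the Lagrange interpolation formula with nodes 3, 5:
  L_0(u) = (u - 5) / -2
  L_1(u) = (u - 3) / 2
Then q(u) = -11·L_0(u) - 15·L_1(u).
Expanding and collecting terms gives q(u) = -2u - 5.
Check: q(5) = -15. ✓

q(u) = -2u - 5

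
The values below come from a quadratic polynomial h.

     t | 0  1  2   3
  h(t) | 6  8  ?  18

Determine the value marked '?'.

The 3 known points determine the degree-2 polynomial uniquely.
Write h(t) = at^2 + bt + c. Substituting each data point gives a linear system:
  c = 6
  a + b + c = 8
  9a + 3b + c = 18
Solving the system yields a = 1, b = 1, c = 6.
So h(t) = t² + t + 6.
Then h(2) = 12.

12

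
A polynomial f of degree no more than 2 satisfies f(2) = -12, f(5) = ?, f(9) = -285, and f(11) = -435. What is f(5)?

The 3 known points determine the degree-2 polynomial uniquely.
Write f(s) = as^2 + bs + c. Substituting each data point gives a linear system:
  4a + 2b + c = -12
  81a + 9b + c = -285
  121a + 11b + c = -435
Solving the system yields a = -4, b = 5, c = -6.
So f(s) = -4s^2 + 5s - 6.
Then f(5) = -81.

-81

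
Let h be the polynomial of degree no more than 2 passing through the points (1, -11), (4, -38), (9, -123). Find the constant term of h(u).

Write h(u) = au^2 + bu + c. Substituting each data point gives a linear system:
  a + b + c = -11
  16a + 4b + c = -38
  81a + 9b + c = -123
Solving the system yields a = -1, b = -4, c = -6.
So h(u) = -u^2 - 4u - 6.
The constant term is -6.

-6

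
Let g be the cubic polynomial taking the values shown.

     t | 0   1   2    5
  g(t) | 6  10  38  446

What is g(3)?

Using the Lagrange interpolation formula with nodes 0, 1, 2, 5:
  L_0(t) = (t - 1)(t - 2)(t - 5) / -10
  L_1(t) = t(t - 2)(t - 5) / 4
  L_2(t) = t(t - 1)(t - 5) / -6
  L_3(t) = t(t - 1)(t - 2) / 60
Then g(t) = 6·L_0(t) + 10·L_1(t) + 38·L_2(t) + 446·L_3(t).
Expanding and collecting terms gives g(t) = 3t^3 + 3t^2 - 2t + 6.
Evaluating at t = 3: g(3) = 108.

108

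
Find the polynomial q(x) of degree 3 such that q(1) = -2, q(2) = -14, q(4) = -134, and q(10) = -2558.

q(x) = -3x^3 + 5x^2 - 6x + 2

Using the Lagrange interpolation formula with nodes 1, 2, 4, 10:
  L_0(x) = (x - 2)(x - 4)(x - 10) / -27
  L_1(x) = (x - 1)(x - 4)(x - 10) / 16
  L_2(x) = (x - 1)(x - 2)(x - 10) / -36
  L_3(x) = (x - 1)(x - 2)(x - 4) / 432
Then q(x) = -2·L_0(x) - 14·L_1(x) - 134·L_2(x) - 2558·L_3(x).
Expanding and collecting terms gives q(x) = -3x³ + 5x² - 6x + 2.
Check: q(2) = -14. ✓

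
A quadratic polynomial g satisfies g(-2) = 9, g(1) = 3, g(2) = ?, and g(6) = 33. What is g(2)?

5

The 3 known points determine the degree-2 polynomial uniquely.
Write g(s) = as^2 + bs + c. Substituting each data point gives a linear system:
  4a - 2b + c = 9
  a + b + c = 3
  36a + 6b + c = 33
Solving the system yields a = 1, b = -1, c = 3.
So g(s) = s^2 - s + 3.
Then g(2) = 5.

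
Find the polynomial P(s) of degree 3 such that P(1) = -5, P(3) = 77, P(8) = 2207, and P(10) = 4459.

P(s) = 5s^3 - 5s^2 - 4s - 1

Write P(s) = as^3 + bs^2 + cs + d. Substituting each data point gives a linear system:
  a + b + c + d = -5
  27a + 9b + 3c + d = 77
  512a + 64b + 8c + d = 2207
  1000a + 100b + 10c + d = 4459
Solving the system yields a = 5, b = -5, c = -4, d = -1.
So P(s) = 5s^3 - 5s^2 - 4s - 1.
Check: P(8) = 2207. ✓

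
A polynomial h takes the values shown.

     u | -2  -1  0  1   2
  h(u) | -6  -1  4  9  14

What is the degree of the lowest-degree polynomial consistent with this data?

1

Forward differences of the values at u = -2, -1, 0, 1, 2:
  h  : -6  -1  4  9  14
  Δ  : 5  5  5  5
  Δ^2: 0  0  0
  Δ^3: 0  0
  Δ^4: 0
The first differences are constant (5) and nonzero, while all higher differences vanish, so the minimal degree is 1.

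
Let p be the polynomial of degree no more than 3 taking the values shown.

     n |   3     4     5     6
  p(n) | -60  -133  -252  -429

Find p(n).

p(n) = -2n^3 + n^2 - 6n + 3

Using the Lagrange interpolation formula with nodes 3, 4, 5, 6:
  L_0(n) = (n - 4)(n - 5)(n - 6) / -6
  L_1(n) = (n - 3)(n - 5)(n - 6) / 2
  L_2(n) = (n - 3)(n - 4)(n - 6) / -2
  L_3(n) = (n - 3)(n - 4)(n - 5) / 6
Then p(n) = -60·L_0(n) - 133·L_1(n) - 252·L_2(n) - 429·L_3(n).
Expanding and collecting terms gives p(n) = -2n^3 + n^2 - 6n + 3.
Check: p(6) = -429. ✓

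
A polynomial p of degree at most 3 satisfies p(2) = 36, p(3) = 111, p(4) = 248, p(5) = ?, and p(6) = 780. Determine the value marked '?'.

465

The 4 known points determine the degree-3 polynomial uniquely.
Write p(x) = ax^3 + bx^2 + cx + d. Substituting each data point gives a linear system:
  8a + 4b + 2c + d = 36
  27a + 9b + 3c + d = 111
  64a + 16b + 4c + d = 248
  216a + 36b + 6c + d = 780
Solving the system yields a = 3, b = 4, c = -2, d = 0.
So p(x) = 3x³ + 4x² - 2x.
Then p(5) = 465.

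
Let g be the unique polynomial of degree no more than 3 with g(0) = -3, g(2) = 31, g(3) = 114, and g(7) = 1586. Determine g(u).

g(u) = 5u^3 - 3u^2 + 3u - 3

Write g(u) = au^3 + bu^2 + cu + d. Substituting each data point gives a linear system:
  d = -3
  8a + 4b + 2c + d = 31
  27a + 9b + 3c + d = 114
  343a + 49b + 7c + d = 1586
Solving the system yields a = 5, b = -3, c = 3, d = -3.
So g(u) = 5u^3 - 3u^2 + 3u - 3.
Check: g(2) = 31. ✓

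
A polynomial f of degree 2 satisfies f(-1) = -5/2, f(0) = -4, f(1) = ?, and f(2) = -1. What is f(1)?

The 3 known points determine the degree-2 polynomial uniquely.
Write f(s) = as^2 + bs + c. Substituting each data point gives a linear system:
  a - b + c = -5/2
  c = -4
  4a + 2b + c = -1
Solving the system yields a = 1, b = -1/2, c = -4.
So f(s) = s² - (1/2)s - 4.
Then f(1) = -7/2.

-7/2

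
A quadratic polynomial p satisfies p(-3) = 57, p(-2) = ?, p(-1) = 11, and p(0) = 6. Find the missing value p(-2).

The 3 known points determine the degree-2 polynomial uniquely.
Write p(t) = at^2 + bt + c. Substituting each data point gives a linear system:
  9a - 3b + c = 57
  a - b + c = 11
  c = 6
Solving the system yields a = 6, b = 1, c = 6.
So p(t) = 6t^2 + t + 6.
Then p(-2) = 28.

28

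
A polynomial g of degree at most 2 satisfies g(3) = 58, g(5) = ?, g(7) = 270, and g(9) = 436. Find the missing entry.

On equispaced nodes a degree-2 polynomial has vanishing third forward difference, so
  - g(3) + 3·g(5) - 3·g(7) + g(9) = 0.
Substituting the known values and solving for g(5):
  3·g(5) = 432
  g(5) = 144.

144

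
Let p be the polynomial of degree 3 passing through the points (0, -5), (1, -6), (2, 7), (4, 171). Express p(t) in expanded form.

Using the Lagrange interpolation formula with nodes 0, 1, 2, 4:
  L_0(t) = (t - 1)(t - 2)(t - 4) / -8
  L_1(t) = t(t - 2)(t - 4) / 3
  L_2(t) = t(t - 1)(t - 4) / -4
  L_3(t) = t(t - 1)(t - 2) / 24
Then p(t) = -5·L_0(t) - 6·L_1(t) + 7·L_2(t) + 171·L_3(t).
Expanding and collecting terms gives p(t) = 4t^3 - 5t^2 - 5.
Check: p(1) = -6. ✓

p(t) = 4t^3 - 5t^2 - 5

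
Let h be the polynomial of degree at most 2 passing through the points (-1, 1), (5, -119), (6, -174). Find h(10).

Using the Lagrange interpolation formula with nodes -1, 5, 6:
  L_0(t) = (t - 5)(t - 6) / 42
  L_1(t) = (t + 1)(t - 6) / -6
  L_2(t) = (t + 1)(t - 5) / 7
Then h(t) = 1·L_0(t) - 119·L_1(t) - 174·L_2(t).
Expanding and collecting terms gives h(t) = -5t^2 + 6.
Evaluating at t = 10: h(10) = -494.

-494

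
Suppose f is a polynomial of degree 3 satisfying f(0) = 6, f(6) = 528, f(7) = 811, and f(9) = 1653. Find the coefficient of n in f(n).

Write f(n) = an^3 + bn^2 + cn + d. Substituting each data point gives a linear system:
  d = 6
  216a + 36b + 6c + d = 528
  343a + 49b + 7c + d = 811
  729a + 81b + 9c + d = 1653
Solving the system yields a = 2, b = 2, c = 3, d = 6.
So f(n) = 2n^3 + 2n^2 + 3n + 6.
The coefficient of n is 3.

3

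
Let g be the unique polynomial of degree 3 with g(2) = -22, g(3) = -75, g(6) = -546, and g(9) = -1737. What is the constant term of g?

Write g(t) = at^3 + bt^2 + ct + d. Substituting each data point gives a linear system:
  8a + 4b + 2c + d = -22
  27a + 9b + 3c + d = -75
  216a + 36b + 6c + d = -546
  729a + 81b + 9c + d = -1737
Solving the system yields a = -2, b = -4, c = 5, d = 0.
So g(t) = -2t^3 - 4t^2 + 5t.
The constant term is 0.

0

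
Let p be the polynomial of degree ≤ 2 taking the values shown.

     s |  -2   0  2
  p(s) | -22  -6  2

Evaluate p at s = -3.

Write p(s) = as^2 + bs + c. Substituting each data point gives a linear system:
  4a - 2b + c = -22
  c = -6
  4a + 2b + c = 2
Solving the system yields a = -1, b = 6, c = -6.
So p(s) = -s² + 6s - 6.
Then p(-3) = -33.

-33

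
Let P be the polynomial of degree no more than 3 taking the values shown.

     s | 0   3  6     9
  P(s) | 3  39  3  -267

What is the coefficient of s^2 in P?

5

Write P(s) = as^3 + bs^2 + cs + d. Substituting each data point gives a linear system:
  d = 3
  27a + 9b + 3c + d = 39
  216a + 36b + 6c + d = 3
  729a + 81b + 9c + d = -267
Solving the system yields a = -1, b = 5, c = 6, d = 3.
So P(s) = -s³ + 5s² + 6s + 3.
The coefficient of s^2 is 5.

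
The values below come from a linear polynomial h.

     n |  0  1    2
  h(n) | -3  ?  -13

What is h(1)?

The 2 known points determine the degree-1 polynomial uniquely.
Write h(n) = an + b. Substituting each data point gives a linear system:
  b = -3
  2a + b = -13
Solving the system yields a = -5, b = -3.
So h(n) = -5n - 3.
Then h(1) = -8.

-8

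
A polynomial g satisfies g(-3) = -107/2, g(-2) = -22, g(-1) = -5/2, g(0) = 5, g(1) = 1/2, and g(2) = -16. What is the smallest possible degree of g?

2

Forward differences of the values at s = -3, -2, -1, 0, 1, 2:
  g  : -107/2  -22  -5/2  5  1/2  -16
  Δ  : 63/2  39/2  15/2  -9/2  -33/2
  Δ^2: -12  -12  -12  -12
  Δ^3: 0  0  0
  Δ^4: 0  0
  Δ^5: 0
The second differences are constant (-12) and nonzero, while all higher differences vanish, so the minimal degree is 2.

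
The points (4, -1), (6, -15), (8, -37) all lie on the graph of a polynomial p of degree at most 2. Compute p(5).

Write p(t) = at^2 + bt + c. Substituting each data point gives a linear system:
  16a + 4b + c = -1
  36a + 6b + c = -15
  64a + 8b + c = -37
Solving the system yields a = -1, b = 3, c = 3.
So p(t) = -t^2 + 3t + 3.
Then p(5) = -7.

-7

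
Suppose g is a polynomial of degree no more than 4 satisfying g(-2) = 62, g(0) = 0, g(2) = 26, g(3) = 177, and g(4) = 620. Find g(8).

11192

Write g(t) = at^4 + bt^3 + ct^2 + dt + e. Substituting each data point gives a linear system:
  16a - 8b + 4c - 2d + e = 62
  e = 0
  16a + 8b + 4c + 2d + e = 26
  81a + 27b + 9c + 3d + e = 177
  256a + 64b + 16c + 4d + e = 620
Solving the system yields a = 3, b = -2, c = -1, d = -1, e = 0.
So g(t) = 3t^4 - 2t^3 - t^2 - t.
Then g(8) = 11192.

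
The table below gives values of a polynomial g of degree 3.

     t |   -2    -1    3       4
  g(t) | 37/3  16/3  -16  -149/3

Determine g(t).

g(t) = -t^3 + (1/3)t^2 + t + 5

Write g(t) = at^3 + bt^2 + ct + d. Substituting each data point gives a linear system:
  -8a + 4b - 2c + d = 37/3
  -a + b - c + d = 16/3
  27a + 9b + 3c + d = -16
  64a + 16b + 4c + d = -149/3
Solving the system yields a = -1, b = 1/3, c = 1, d = 5.
So g(t) = -t³ + (1/3)t² + t + 5.
Check: g(3) = -16. ✓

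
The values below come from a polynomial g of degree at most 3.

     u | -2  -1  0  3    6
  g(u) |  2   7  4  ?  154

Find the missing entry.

The 4 known points determine the degree-3 polynomial uniquely.
Write g(u) = au^3 + bu^2 + cu + d. Substituting each data point gives a linear system:
  -8a + 4b - 2c + d = 2
  -a + b - c + d = 7
  d = 4
  216a + 36b + 6c + d = 154
Solving the system yields a = 1, b = -1, c = -5, d = 4.
So g(u) = u³ - u² - 5u + 4.
Then g(3) = 7.

7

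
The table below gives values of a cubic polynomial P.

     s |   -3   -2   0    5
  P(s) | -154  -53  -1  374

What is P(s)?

Using the Lagrange interpolation formula with nodes -3, -2, 0, 5:
  L_0(s) = (s + 2)s(s - 5) / -24
  L_1(s) = (s + 3)s(s - 5) / 14
  L_2(s) = (s + 3)(s + 2)(s - 5) / -30
  L_3(s) = (s + 3)(s + 2)s / 280
Then P(s) = -154·L_0(s) - 53·L_1(s) - 1·L_2(s) + 374·L_3(s).
Expanding and collecting terms gives P(s) = 4s^3 - 5s^2 - 1.
Check: P(-3) = -154. ✓

P(s) = 4s^3 - 5s^2 - 1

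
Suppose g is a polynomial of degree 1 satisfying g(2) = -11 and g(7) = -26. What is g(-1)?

-2

Using the Lagrange interpolation formula with nodes 2, 7:
  L_0(s) = (s - 7) / -5
  L_1(s) = (s - 2) / 5
Then g(s) = -11·L_0(s) - 26·L_1(s).
Expanding and collecting terms gives g(s) = -3s - 5.
Evaluating at s = -1: g(-1) = -2.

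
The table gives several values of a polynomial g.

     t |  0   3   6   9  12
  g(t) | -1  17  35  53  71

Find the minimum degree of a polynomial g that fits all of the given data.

1

Forward differences of the values at t = 0, 3, 6, 9, 12:
  g  : -1  17  35  53  71
  Δ  : 18  18  18  18
  Δ^2: 0  0  0
  Δ^3: 0  0
  Δ^4: 0
The first differences are constant (18) and nonzero, while all higher differences vanish, so the minimal degree is 1.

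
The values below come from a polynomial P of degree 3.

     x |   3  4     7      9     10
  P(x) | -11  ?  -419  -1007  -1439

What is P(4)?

The 4 known points determine the degree-3 polynomial uniquely.
Write P(x) = ax^3 + bx^2 + cx + d. Substituting each data point gives a linear system:
  27a + 9b + 3c + d = -11
  343a + 49b + 7c + d = -419
  729a + 81b + 9c + d = -1007
  1000a + 100b + 10c + d = -1439
Solving the system yields a = -2, b = 6, c = -4, d = 1.
So P(x) = -2x³ + 6x² - 4x + 1.
Then P(4) = -47.

-47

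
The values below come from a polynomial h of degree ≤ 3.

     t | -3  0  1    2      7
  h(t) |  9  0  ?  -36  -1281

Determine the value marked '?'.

-3

The 4 known points determine the degree-3 polynomial uniquely.
Write h(t) = at^3 + bt^2 + ct + d. Substituting each data point gives a linear system:
  -27a + 9b - 3c + d = 9
  d = 0
  8a + 4b + 2c + d = -36
  343a + 49b + 7c + d = -1281
Solving the system yields a = -3, b = -6, c = 6, d = 0.
So h(t) = -3t³ - 6t² + 6t.
Then h(1) = -3.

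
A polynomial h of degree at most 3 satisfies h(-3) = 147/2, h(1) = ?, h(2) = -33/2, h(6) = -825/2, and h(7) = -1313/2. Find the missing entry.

The 4 known points determine the degree-3 polynomial uniquely.
Write h(s) = as^3 + bs^2 + cs + d. Substituting each data point gives a linear system:
  -27a + 9b - 3c + d = 147/2
  8a + 4b + 2c + d = -33/2
  216a + 36b + 6c + d = -825/2
  343a + 49b + 7c + d = -1313/2
Solving the system yields a = -2, b = 1, c = -3, d = 3/2.
So h(s) = -2s^3 + s^2 - 3s + 3/2.
Then h(1) = -5/2.

-5/2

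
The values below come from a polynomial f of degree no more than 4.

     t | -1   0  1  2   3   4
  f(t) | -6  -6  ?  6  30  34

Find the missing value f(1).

-8

The 5 known points determine the degree-4 polynomial uniquely.
Write f(t) = at^4 + bt^3 + ct^2 + dt + e. Substituting each data point gives a linear system:
  a - b + c - d + e = -6
  e = -6
  16a + 8b + 4c + 2d + e = 6
  81a + 27b + 9c + 3d + e = 30
  256a + 64b + 16c + 4d + e = 34
Solving the system yields a = -1, b = 5, c = 0, d = -6, e = -6.
So f(t) = -t⁴ + 5t³ - 6t - 6.
Then f(1) = -8.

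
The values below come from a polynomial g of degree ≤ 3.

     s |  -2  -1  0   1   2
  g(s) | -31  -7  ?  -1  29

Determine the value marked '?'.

-5

The 4 known points determine the degree-3 polynomial uniquely.
Write g(s) = as^3 + bs^2 + cs + d. Substituting each data point gives a linear system:
  -8a + 4b - 2c + d = -31
  -a + b - c + d = -7
  a + b + c + d = -1
  8a + 4b + 2c + d = 29
Solving the system yields a = 4, b = 1, c = -1, d = -5.
So g(s) = 4s^3 + s^2 - s - 5.
Then g(0) = -5.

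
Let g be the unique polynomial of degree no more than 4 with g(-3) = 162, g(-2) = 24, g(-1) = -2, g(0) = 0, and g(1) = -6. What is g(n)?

g(n) = 2n^4 - 2n^3 - 6n^2

Write g(n) = an^4 + bn^3 + cn^2 + dn + e. Substituting each data point gives a linear system:
  81a - 27b + 9c - 3d + e = 162
  16a - 8b + 4c - 2d + e = 24
  a - b + c - d + e = -2
  e = 0
  a + b + c + d + e = -6
Solving the system yields a = 2, b = -2, c = -6, d = 0, e = 0.
So g(n) = 2n^4 - 2n^3 - 6n^2.
Check: g(-3) = 162. ✓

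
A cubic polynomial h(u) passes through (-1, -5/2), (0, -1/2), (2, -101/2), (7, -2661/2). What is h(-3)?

59/2

Using the Lagrange interpolation formula with nodes -1, 0, 2, 7:
  L_0(u) = u(u - 2)(u - 7) / -24
  L_1(u) = (u + 1)(u - 2)(u - 7) / 14
  L_2(u) = (u + 1)u(u - 7) / -30
  L_3(u) = (u + 1)u(u - 2) / 280
Then h(u) = -5/2·L_0(u) - 1/2·L_1(u) - 101/2·L_2(u) - 2661/2·L_3(u).
Expanding and collecting terms gives h(u) = -3u^3 - 6u^2 - u - 1/2.
Evaluating at u = -3: h(-3) = 59/2.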